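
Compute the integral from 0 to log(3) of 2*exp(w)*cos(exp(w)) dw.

Let u = exp(w), so du = exp(w) dw. When w = 0, u = 1; when w = log(3), u = 3.
The integral becomes 2·∫ cos(u) du from 1 to 3, with antiderivative 2*sin(u).
Back in w: F(w) = 2*sin(exp(w)).
Then F(log(3)) - F(0) = (2*sin(3)) - (2*sin(1)) = -2*sin(1) + 2*sin(3).

-2*sin(1) + 2*sin(3)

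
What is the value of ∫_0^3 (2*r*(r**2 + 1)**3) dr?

Let u = r**2 + 1, so du = 2*r dr. When r = 0, u = 1; when r = 3, u = 10.
The integral becomes ∫ u**3 du from 1 to 10, with antiderivative u**4/4.
Back in r: F(r) = (r**2 + 1)**4/4.
Then F(3) - F(0) = (2500) - (1/4) = 9999/4.

9999/4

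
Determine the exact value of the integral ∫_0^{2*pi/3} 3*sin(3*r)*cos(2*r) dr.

27/10

Use the identity sin(3*r)cos(2*r) = [sin(5*r) + sin(r)]/2.
An antiderivative is F(r) = -3*cos(r)/2 - 3*cos(5*r)/10.
Then F(2*pi/3) - F(0) = (9/10) - (-9/5) = 27/10.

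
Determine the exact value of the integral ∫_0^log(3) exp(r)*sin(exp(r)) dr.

cos(1) - cos(3)

Let u = exp(r), so du = exp(r) dr. When r = 0, u = 1; when r = log(3), u = 3.
The integral becomes ∫ sin(u) du from 1 to 3, with antiderivative -cos(u).
Back in r: F(r) = -cos(exp(r)).
Then F(log(3)) - F(0) = (-cos(3)) - (-cos(1)) = cos(1) - cos(3).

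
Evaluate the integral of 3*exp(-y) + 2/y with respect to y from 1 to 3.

An antiderivative is F(y) = 2*log(y) - 3*exp(-y).
Then F(3) - F(1) = (-3*exp(-3) + 2*log(3)) - (-3*exp(-1)) = -3*exp(-3) + 3*exp(-1) + 2*log(3).

-3*exp(-3) + 3*exp(-1) + 2*log(3)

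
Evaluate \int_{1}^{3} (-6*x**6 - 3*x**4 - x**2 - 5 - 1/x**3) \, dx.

By the power rule, an antiderivative is F(x) = -6*x**7/7 - 3*x**5/5 - x**3/3 - 5*x + 1/(2*x**2).
Then F(3) - F(1) = (-1287919/630) - (-1321/210) = -641978/315.

-641978/315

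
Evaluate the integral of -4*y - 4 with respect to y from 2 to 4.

By the power rule, an antiderivative is F(y) = -2*y**2 - 4*y.
Then F(4) - F(2) = (-48) - (-16) = -32.

-32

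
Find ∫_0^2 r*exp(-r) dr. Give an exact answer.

1 - 3*exp(-2)

Integrate by parts once (u = r, dv = exp(-r) dr).
An antiderivative is F(r) = (-r - 1)*exp(-r).
Then F(2) - F(0) = (-3*exp(-2)) - (-1) = 1 - 3*exp(-2).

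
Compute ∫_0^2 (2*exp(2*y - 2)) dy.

2*sinh(2)

Let u = 2*y - 2, so du = 2 dy. When y = 0, u = -2; when y = 2, u = 2.
The integral becomes ∫ exp(u) du from -2 to 2, with antiderivative exp(u).
Back in y: F(y) = exp(2*y - 2).
Then F(2) - F(0) = (exp(2)) - (exp(-2)) = 2*sinh(2).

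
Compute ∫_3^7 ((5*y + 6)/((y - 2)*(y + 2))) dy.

Factor the denominator: y**2 - 4 = (y + 2)(y - 2).
Partial fractions: (5*y + 6)/((y - 2)*(y + 2)) = 1/(y + 2) + 4/(y - 2).
An antiderivative is F(y) = 4*log(y - 2) + log(y + 2).
Then F(7) - F(3) = (2*log(3) + 4*log(5)) - (log(5)) = 2*log(3) + 3*log(5).

2*log(3) + 3*log(5)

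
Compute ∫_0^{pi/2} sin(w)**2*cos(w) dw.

Let u = sin(w), so du = cos(w) dw. When w = 0, u = 0; when w = pi/2, u = 1.
The integral becomes ∫ u**2 du from 0 to 1, with antiderivative u**3/3.
Back in w: F(w) = sin(w)**3/3.
Then F(pi/2) - F(0) = (1/3) - (0) = 1/3.

1/3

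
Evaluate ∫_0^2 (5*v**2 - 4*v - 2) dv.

By the power rule, an antiderivative is F(v) = 5*v**3/3 - 2*v**2 - 2*v.
Then F(2) - F(0) = (4/3) - (0) = 4/3.

4/3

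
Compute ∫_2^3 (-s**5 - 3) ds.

-683/6

By the power rule, an antiderivative is F(s) = -s**6/6 - 3*s.
Then F(3) - F(2) = (-261/2) - (-50/3) = -683/6.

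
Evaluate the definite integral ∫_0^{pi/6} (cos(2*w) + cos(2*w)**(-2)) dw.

3*sqrt(3)/4

An antiderivative is F(w) = sin(2*w)/2 + tan(2*w)/2.
Then F(pi/6) - F(0) = (3*sqrt(3)/4) - (0) = 3*sqrt(3)/4.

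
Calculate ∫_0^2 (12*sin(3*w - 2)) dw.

4*cos(2) - 4*cos(4)

Let u = 3*w - 2, so du = 3 dw. When w = 0, u = -2; when w = 2, u = 4.
The integral becomes 4·∫ sin(u) du from -2 to 4, with antiderivative -4*cos(u).
Back in w: F(w) = -4*cos(3*w - 2).
Then F(2) - F(0) = (-4*cos(4)) - (-4*cos(2)) = 4*cos(2) - 4*cos(4).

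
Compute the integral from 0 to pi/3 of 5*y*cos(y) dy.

Integrate by parts once (u = y, dv = 5*cos(y) dy).
An antiderivative is F(y) = 5*y*sin(y) + 5*cos(y).
Then F(pi/3) - F(0) = (5/2 + 5*sqrt(3)*pi/6) - (5) = -5/2 + 5*sqrt(3)*pi/6.

-5/2 + 5*sqrt(3)*pi/6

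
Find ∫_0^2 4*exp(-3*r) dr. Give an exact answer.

4/3 - 4*exp(-6)/3

An antiderivative is F(r) = -4*exp(-3*r)/3.
Then F(2) - F(0) = (-4*exp(-6)/3) - (-4/3) = 4/3 - 4*exp(-6)/3.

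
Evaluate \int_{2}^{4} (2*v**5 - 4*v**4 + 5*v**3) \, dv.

By the power rule, an antiderivative is F(v) = v**6/3 - 4*v**5/5 + 5*v**4/4.
Then F(4) - F(2) = (12992/15) - (236/15) = 4252/5.

4252/5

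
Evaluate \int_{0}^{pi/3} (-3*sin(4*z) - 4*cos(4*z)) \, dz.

-9/8 + sqrt(3)/2

An antiderivative is F(z) = -sin(4*z) + 3*cos(4*z)/4.
Then F(pi/3) - F(0) = (-3/8 + sqrt(3)/2) - (3/4) = -9/8 + sqrt(3)/2.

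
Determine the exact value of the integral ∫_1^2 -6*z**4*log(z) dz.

Integrate by parts once (u = ln z, dv = -6*z**4 dz).
An antiderivative is F(z) = -6*z**5*(5*log(z) - 1)/25.
Then F(2) - F(1) = (192/25 - 192*log(2)/5) - (6/25) = 186/25 - 192*log(2)/5.

186/25 - 192*log(2)/5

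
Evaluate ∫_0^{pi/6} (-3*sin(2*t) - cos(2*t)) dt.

-3/4 - sqrt(3)/4

An antiderivative is F(t) = -sin(2*t)/2 + 3*cos(2*t)/2.
Then F(pi/6) - F(0) = (3/4 - sqrt(3)/4) - (3/2) = -3/4 - sqrt(3)/4.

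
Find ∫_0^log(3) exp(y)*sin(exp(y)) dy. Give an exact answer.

Let u = exp(y), so du = exp(y) dy. When y = 0, u = 1; when y = log(3), u = 3.
The integral becomes ∫ sin(u) du from 1 to 3, with antiderivative -cos(u).
Back in y: F(y) = -cos(exp(y)).
Then F(log(3)) - F(0) = (-cos(3)) - (-cos(1)) = cos(1) - cos(3).

cos(1) - cos(3)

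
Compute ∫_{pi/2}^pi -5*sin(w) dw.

An antiderivative is F(w) = 5*cos(w).
Then F(pi) - F(pi/2) = (-5) - (0) = -5.

-5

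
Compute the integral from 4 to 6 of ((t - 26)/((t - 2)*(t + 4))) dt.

-14*log(2) + 5*log(5)

Factor the denominator: t**2 + 2*t - 8 = (t + 4)(t - 2).
Partial fractions: (t - 26)/((t - 2)*(t + 4)) = 5/(t + 4) - 4/(t - 2).
An antiderivative is F(t) = -4*log(t - 2) + 5*log(t + 4).
Then F(6) - F(4) = (-3*log(2) + 5*log(5)) - (11*log(2)) = -14*log(2) + 5*log(5).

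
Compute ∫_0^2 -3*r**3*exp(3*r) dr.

-46*exp(6)/9 - 2/9

Integrate by parts 3 times (u = r^3, dv = -3*exp(3*r) dr).
An antiderivative is F(r) = (-9*r**3 + 9*r**2 - 6*r + 2)*exp(3*r)/9.
Then F(2) - F(0) = (-46*exp(6)/9) - (2/9) = -46*exp(6)/9 - 2/9.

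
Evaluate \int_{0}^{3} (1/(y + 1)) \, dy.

log(4)

An antiderivative is F(y) = log(y + 1).
Then F(3) - F(0) = (log(4)) - (0) = log(4).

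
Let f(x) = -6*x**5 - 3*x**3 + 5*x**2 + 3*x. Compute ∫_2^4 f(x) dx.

By the power rule, an antiderivative is F(x) = -x**6 - 3*x**4/4 + 5*x**3/3 + 3*x**2/2.
Then F(4) - F(2) = (-12472/3) - (-170/3) = -12302/3.

-12302/3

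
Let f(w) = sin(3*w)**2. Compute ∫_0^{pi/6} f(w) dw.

pi/12

Use the identity sin^2(3*w) = (1 - cos(6*w))/2.
An antiderivative is F(w) = w/2 - sin(6*w)/12.
Then F(pi/6) - F(0) = (pi/12) - (0) = pi/12.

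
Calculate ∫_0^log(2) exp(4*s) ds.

Let u = exp(s), so du = exp(s) ds. When s = 0, u = 1; when s = log(2), u = 2.
The integral becomes ∫ u**3 du from 1 to 2, with antiderivative u**4/4.
Back in s: F(s) = exp(4*s)/4.
Then F(log(2)) - F(0) = (4) - (1/4) = 15/4.

15/4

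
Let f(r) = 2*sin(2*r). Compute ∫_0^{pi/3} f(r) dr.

An antiderivative is F(r) = -cos(2*r).
Then F(pi/3) - F(0) = (1/2) - (-1) = 3/2.

3/2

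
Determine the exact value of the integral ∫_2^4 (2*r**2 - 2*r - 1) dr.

By the power rule, an antiderivative is F(r) = 2*r**3/3 - r**2 - r.
Then F(4) - F(2) = (68/3) - (-2/3) = 70/3.

70/3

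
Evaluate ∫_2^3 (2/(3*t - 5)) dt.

4*log(2)/3

An antiderivative is F(t) = 2*log(3*t - 5)/3.
Then F(3) - F(2) = (4*log(2)/3) - (0) = 4*log(2)/3.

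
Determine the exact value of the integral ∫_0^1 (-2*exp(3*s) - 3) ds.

-2*exp(3)/3 - 7/3

An antiderivative is F(s) = -2*exp(3*s)/3 - 3*s.
Then F(1) - F(0) = (-2*exp(3)/3 - 3) - (-2/3) = -2*exp(3)/3 - 7/3.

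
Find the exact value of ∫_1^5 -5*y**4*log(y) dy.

3124/5 - 3125*log(5)

Integrate by parts once (u = ln y, dv = -5*y**4 dy).
An antiderivative is F(y) = -y**5*(5*log(y) - 1)/5.
Then F(5) - F(1) = (625 - 3125*log(5)) - (1/5) = 3124/5 - 3125*log(5).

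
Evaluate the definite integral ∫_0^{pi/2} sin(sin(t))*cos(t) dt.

Let u = sin(t), so du = cos(t) dt. When t = 0, u = 0; when t = pi/2, u = 1.
The integral becomes ∫ sin(u) du from 0 to 1, with antiderivative -cos(u).
Back in t: F(t) = -cos(sin(t)).
Then F(pi/2) - F(0) = (-cos(1)) - (-1) = 1 - cos(1).

1 - cos(1)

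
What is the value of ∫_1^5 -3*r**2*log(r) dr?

124/3 - 125*log(5)

Integrate by parts once (u = ln r, dv = -3*r**2 dr).
An antiderivative is F(r) = -r**3*(3*log(r) - 1)/3.
Then F(5) - F(1) = (125/3 - 125*log(5)) - (1/3) = 124/3 - 125*log(5).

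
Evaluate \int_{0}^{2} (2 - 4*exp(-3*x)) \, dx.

4*exp(-6)/3 + 8/3

An antiderivative is F(x) = 2*x + 4*exp(-3*x)/3.
Then F(2) - F(0) = (4*exp(-6)/3 + 4) - (4/3) = 4*exp(-6)/3 + 8/3.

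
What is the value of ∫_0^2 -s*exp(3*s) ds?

Integrate by parts once (u = s, dv = -exp(3*s) ds).
An antiderivative is F(s) = (-3*s + 1)*exp(3*s)/9.
Then F(2) - F(0) = (-5*exp(6)/9) - (1/9) = -5*exp(6)/9 - 1/9.

-5*exp(6)/9 - 1/9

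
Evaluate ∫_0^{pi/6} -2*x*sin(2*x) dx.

Integrate by parts once (u = x, dv = -2*sin(2*x) dx).
An antiderivative is F(x) = x*cos(2*x) - sin(2*x)/2.
Then F(pi/6) - F(0) = (-sqrt(3)/4 + pi/12) - (0) = -sqrt(3)/4 + pi/12.

-sqrt(3)/4 + pi/12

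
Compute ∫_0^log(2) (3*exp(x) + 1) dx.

log(2) + 3

An antiderivative is F(x) = x + 3*exp(x).
Then F(log(2)) - F(0) = (log(2) + 6) - (3) = log(2) + 3.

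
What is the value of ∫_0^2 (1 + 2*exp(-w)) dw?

4 - 2*exp(-2)

An antiderivative is F(w) = w - 2*exp(-w).
Then F(2) - F(0) = (2 - 2*exp(-2)) - (-2) = 4 - 2*exp(-2).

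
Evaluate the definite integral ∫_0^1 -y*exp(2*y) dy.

Integrate by parts once (u = y, dv = -exp(2*y) dy).
An antiderivative is F(y) = (-2*y + 1)*exp(2*y)/4.
Then F(1) - F(0) = (-exp(2)/4) - (1/4) = -exp(2)/4 - 1/4.

-exp(2)/4 - 1/4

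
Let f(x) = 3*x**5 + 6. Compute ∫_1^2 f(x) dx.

By the power rule, an antiderivative is F(x) = x**6/2 + 6*x.
Then F(2) - F(1) = (44) - (13/2) = 75/2.

75/2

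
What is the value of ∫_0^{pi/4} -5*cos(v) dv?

-5*sqrt(2)/2

An antiderivative is F(v) = -5*sin(v).
Then F(pi/4) - F(0) = (-5*sqrt(2)/2) - (0) = -5*sqrt(2)/2.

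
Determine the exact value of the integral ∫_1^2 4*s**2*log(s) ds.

Integrate by parts once (u = ln s, dv = 4*s**2 ds).
An antiderivative is F(s) = 4*s**3*(3*log(s) - 1)/9.
Then F(2) - F(1) = (-32/9 + 32*log(2)/3) - (-4/9) = -28/9 + 32*log(2)/3.

-28/9 + 32*log(2)/3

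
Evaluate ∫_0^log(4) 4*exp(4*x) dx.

255

Let u = exp(x), so du = exp(x) dx. When x = 0, u = 1; when x = log(4), u = 4.
The integral becomes 4·∫ u**3 du from 1 to 4, with antiderivative u**4.
Back in x: F(x) = exp(4*x).
Then F(log(4)) - F(0) = (256) - (1) = 255.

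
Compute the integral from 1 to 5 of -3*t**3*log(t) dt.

Integrate by parts once (u = ln t, dv = -3*t**3 dt).
An antiderivative is F(t) = -3*t**4*(4*log(t) - 1)/16.
Then F(5) - F(1) = (1875/16 - 1875*log(5)/4) - (3/16) = 117 - 1875*log(5)/4.

117 - 1875*log(5)/4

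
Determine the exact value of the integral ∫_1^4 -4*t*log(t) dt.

Integrate by parts once (u = ln t, dv = -4*t dt).
An antiderivative is F(t) = -t**2*(2*log(t) - 1).
Then F(4) - F(1) = (16 - 64*log(2)) - (1) = 15 - 64*log(2).

15 - 64*log(2)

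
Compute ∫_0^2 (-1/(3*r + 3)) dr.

An antiderivative is F(r) = -log(3*r + 3)/3.
Then F(2) - F(0) = (-2*log(3)/3) - (-log(3)/3) = -log(3)/3.

-log(3)/3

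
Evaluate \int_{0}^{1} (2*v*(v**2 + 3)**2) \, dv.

Let u = v**2 + 3, so du = 2*v dv. When v = 0, u = 3; when v = 1, u = 4.
The integral becomes ∫ u**2 du from 3 to 4, with antiderivative u**3/3.
Back in v: F(v) = (v**2 + 3)**3/3.
Then F(1) - F(0) = (64/3) - (9) = 37/3.

37/3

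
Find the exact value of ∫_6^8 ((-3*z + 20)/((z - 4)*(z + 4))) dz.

-4*log(3) - 3*log(2) + 4*log(5)

Factor the denominator: z**2 - 16 = (z + 4)(z - 4).
Partial fractions: (-3*z + 20)/((z - 4)*(z + 4)) = -4/(z + 4) + 1/(z - 4).
An antiderivative is F(z) = log(z - 4) - 4*log(z + 4).
Then F(8) - F(6) = (-4*log(3) - 6*log(2)) - (-4*log(5) - 3*log(2)) = -4*log(3) - 3*log(2) + 4*log(5).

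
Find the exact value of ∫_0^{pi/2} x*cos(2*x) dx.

-1/2

Integrate by parts once (u = x, dv = cos(2*x) dx).
An antiderivative is F(x) = x*sin(2*x)/2 + cos(2*x)/4.
Then F(pi/2) - F(0) = (-1/4) - (1/4) = -1/2.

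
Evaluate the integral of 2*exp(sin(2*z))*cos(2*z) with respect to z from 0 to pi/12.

-1 + exp(1/2)

Let u = sin(2*z), so du = 2*cos(2*z) dz. When z = 0, u = 0; when z = pi/12, u = 1/2.
The integral becomes ∫ exp(u) du from 0 to 1/2, with antiderivative exp(u).
Back in z: F(z) = exp(sin(2*z)).
Then F(pi/12) - F(0) = (exp(1/2)) - (1) = -1 + exp(1/2).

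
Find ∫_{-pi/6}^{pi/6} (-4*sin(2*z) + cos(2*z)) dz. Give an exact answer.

An antiderivative is F(z) = sin(2*z)/2 + 2*cos(2*z).
Then F(pi/6) - F(-pi/6) = (sqrt(3)/4 + 1) - (1 - sqrt(3)/4) = sqrt(3)/2.

sqrt(3)/2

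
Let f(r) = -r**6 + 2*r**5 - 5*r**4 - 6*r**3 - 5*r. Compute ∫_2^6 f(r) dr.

-717904/21

By the power rule, an antiderivative is F(r) = -r**7/7 + r**6/3 - r**5 - 3*r**4/2 - 5*r**2/2.
Then F(6) - F(2) = (-239742/7) - (-1322/21) = -717904/21.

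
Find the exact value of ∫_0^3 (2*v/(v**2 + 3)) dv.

log(4)

Let u = v**2 + 3, so du = 2*v dv. When v = 0, u = 3; when v = 3, u = 12.
The integral becomes ∫ 1/u du from 3 to 12, with antiderivative log(u).
Back in v: F(v) = log(v**2 + 3).
Then F(3) - F(0) = (log(12)) - (log(3)) = log(4).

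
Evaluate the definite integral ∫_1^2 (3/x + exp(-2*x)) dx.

(-1 + exp(2) + 6*exp(4)*log(2))*exp(-4)/2

An antiderivative is F(x) = 3*log(x) - exp(-2*x)/2.
Then F(2) - F(1) = (-exp(-4)/2 + 3*log(2)) - (-exp(-2)/2) = (-1 + exp(2) + 6*exp(4)*log(2))*exp(-4)/2.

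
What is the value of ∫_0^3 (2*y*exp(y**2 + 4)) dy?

Let u = y**2 + 4, so du = 2*y dy. When y = 0, u = 4; when y = 3, u = 13.
The integral becomes ∫ exp(u) du from 4 to 13, with antiderivative exp(u).
Back in y: F(y) = exp(y**2 + 4).
Then F(3) - F(0) = (exp(13)) - (exp(4)) = -exp(4) + exp(13).

-exp(4) + exp(13)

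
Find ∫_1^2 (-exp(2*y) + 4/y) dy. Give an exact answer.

An antiderivative is F(y) = -exp(2*y)/2 + 4*log(y).
Then F(2) - F(1) = (-exp(4)/2 + log(16)) - (-exp(2)/2) = -exp(4)/2 + log(16) + exp(2)/2.

-exp(4)/2 + log(16) + exp(2)/2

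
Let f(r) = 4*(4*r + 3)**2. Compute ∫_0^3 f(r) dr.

Let u = 4*r + 3, so du = 4 dr. When r = 0, u = 3; when r = 3, u = 15.
The integral becomes ∫ u**2 du from 3 to 15, with antiderivative u**3/3.
Back in r: F(r) = (4*r + 3)**3/3.
Then F(3) - F(0) = (1125) - (9) = 1116.

1116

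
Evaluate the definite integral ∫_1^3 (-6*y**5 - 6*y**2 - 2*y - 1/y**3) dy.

By the power rule, an antiderivative is F(y) = -y**6 - 2*y**3 - y**2 + 1/(2*y**2).
Then F(3) - F(1) = (-14255/18) - (-7/2) = -7096/9.

-7096/9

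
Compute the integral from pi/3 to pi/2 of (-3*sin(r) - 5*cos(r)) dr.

An antiderivative is F(r) = -5*sin(r) + 3*cos(r).
Then F(pi/2) - F(pi/3) = (-5) - (3/2 - 5*sqrt(3)/2) = -13/2 + 5*sqrt(3)/2.

-13/2 + 5*sqrt(3)/2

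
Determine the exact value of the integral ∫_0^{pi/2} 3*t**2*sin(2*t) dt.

Integrate by parts twice (u = t^2, dv = 3*sin(2*t) dt).
An antiderivative is F(t) = -3*t**2*cos(2*t)/2 + 3*t*sin(2*t)/2 + 3*cos(2*t)/4.
Then F(pi/2) - F(0) = (-3/4 + 3*pi**2/8) - (3/4) = -3/2 + 3*pi**2/8.

-3/2 + 3*pi**2/8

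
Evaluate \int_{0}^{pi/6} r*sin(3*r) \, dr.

1/9

Integrate by parts once (u = r, dv = sin(3*r) dr).
An antiderivative is F(r) = -r*cos(3*r)/3 + sin(3*r)/9.
Then F(pi/6) - F(0) = (1/9) - (0) = 1/9.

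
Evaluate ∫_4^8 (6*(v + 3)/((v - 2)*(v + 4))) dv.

Factor the denominator: v**2 + 2*v - 8 = (v + 4)(v - 2).
Partial fractions: 6*(v + 3)/((v - 2)*(v + 4)) = 1/(v + 4) + 5/(v - 2).
An antiderivative is F(v) = 5*log(v - 2) + log(v + 4).
Then F(8) - F(4) = (7*log(2) + 6*log(3)) - (8*log(2)) = -log(2) + 6*log(3).

-log(2) + 6*log(3)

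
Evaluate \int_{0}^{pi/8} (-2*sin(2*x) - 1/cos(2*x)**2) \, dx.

-3/2 + sqrt(2)/2

An antiderivative is F(x) = cos(2*x) - tan(2*x)/2.
Then F(pi/8) - F(0) = (-1/2 + sqrt(2)/2) - (1) = -3/2 + sqrt(2)/2.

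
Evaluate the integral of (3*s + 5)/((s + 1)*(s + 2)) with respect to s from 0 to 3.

Factor the denominator: s**2 + 3*s + 2 = (s + 2)(s + 1).
Partial fractions: (3*s + 5)/((s + 1)*(s + 2)) = 1/(s + 2) + 2/(s + 1).
An antiderivative is F(s) = 2*log(s + 1) + log(s + 2).
Then F(3) - F(0) = (log(80)) - (log(2)) = log(40).

log(40)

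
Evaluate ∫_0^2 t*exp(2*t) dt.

Integrate by parts once (u = t, dv = exp(2*t) dt).
An antiderivative is F(t) = (2*t - 1)*exp(2*t)/4.
Then F(2) - F(0) = (3*exp(4)/4) - (-1/4) = 1/4 + 3*exp(4)/4.

1/4 + 3*exp(4)/4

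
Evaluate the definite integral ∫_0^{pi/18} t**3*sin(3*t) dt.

-1/27 - sqrt(3)*pi**3/34992 + pi**2/1944 + sqrt(3)*pi/162

Integrate by parts 3 times (u = t^3, dv = sin(3*t) dt).
An antiderivative is F(t) = -t**3*cos(3*t)/3 + t**2*sin(3*t)/3 + 2*t*cos(3*t)/9 - 2*sin(3*t)/27.
Then F(pi/18) - F(0) = (-1/27 - sqrt(3)*pi**3/34992 + pi**2/1944 + sqrt(3)*pi/162) - (0) = -1/27 - sqrt(3)*pi**3/34992 + pi**2/1944 + sqrt(3)*pi/162.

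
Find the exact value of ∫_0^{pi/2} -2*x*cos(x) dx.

2 - pi

Integrate by parts once (u = x, dv = -2*cos(x) dx).
An antiderivative is F(x) = -2*x*sin(x) - 2*cos(x).
Then F(pi/2) - F(0) = (-pi) - (-2) = 2 - pi.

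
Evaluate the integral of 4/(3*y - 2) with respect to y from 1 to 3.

An antiderivative is F(y) = 4*log(3*y - 2)/3.
Then F(3) - F(1) = (4*log(7)/3) - (0) = 4*log(7)/3.

4*log(7)/3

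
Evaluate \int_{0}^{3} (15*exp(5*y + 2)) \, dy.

-3*(1 - exp(15))*exp(2)

Let u = 5*y + 2, so du = 5 dy. When y = 0, u = 2; when y = 3, u = 17.
The integral becomes 3·∫ exp(u) du from 2 to 17, with antiderivative 3*exp(u).
Back in y: F(y) = 3*exp(5*y + 2).
Then F(3) - F(0) = (3*exp(17)) - (3*exp(2)) = -3*(1 - exp(15))*exp(2).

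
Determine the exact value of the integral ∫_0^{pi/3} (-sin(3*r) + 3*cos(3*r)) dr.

-2/3

An antiderivative is F(r) = sin(3*r) + cos(3*r)/3.
Then F(pi/3) - F(0) = (-1/3) - (1/3) = -2/3.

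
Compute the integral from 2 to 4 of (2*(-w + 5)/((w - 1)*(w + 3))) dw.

Factor the denominator: w**2 + 2*w - 3 = (w + 3)(w - 1).
Partial fractions: 2*(-w + 5)/((w - 1)*(w + 3)) = -4/(w + 3) + 2/(w - 1).
An antiderivative is F(w) = 2*log(w - 1) - 4*log(w + 3).
Then F(4) - F(2) = (-4*log(7) + 2*log(3)) - (-4*log(5)) = -4*log(7) + 2*log(3) + 4*log(5).

-4*log(7) + 2*log(3) + 4*log(5)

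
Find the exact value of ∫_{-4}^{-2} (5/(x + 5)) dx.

5*log(3)

An antiderivative is F(x) = 5*log(x + 5).
Then F(-2) - F(-4) = (5*log(3)) - (0) = 5*log(3).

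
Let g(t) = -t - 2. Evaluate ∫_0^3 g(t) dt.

-21/2

By the power rule, an antiderivative is F(t) = -t**2/2 - 2*t.
Then F(3) - F(0) = (-21/2) - (0) = -21/2.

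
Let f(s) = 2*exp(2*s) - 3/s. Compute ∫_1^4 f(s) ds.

An antiderivative is F(s) = exp(2*s) - 3*log(s).
Then F(4) - F(1) = (-log(64) + exp(8)) - (exp(2)) = -exp(2) - log(64) + exp(8).

-exp(2) - log(64) + exp(8)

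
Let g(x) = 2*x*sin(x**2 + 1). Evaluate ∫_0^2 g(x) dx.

-cos(5) + cos(1)

Let u = x**2 + 1, so du = 2*x dx. When x = 0, u = 1; when x = 2, u = 5.
The integral becomes ∫ sin(u) du from 1 to 5, with antiderivative -cos(u).
Back in x: F(x) = -cos(x**2 + 1).
Then F(2) - F(0) = (-cos(5)) - (-cos(1)) = -cos(5) + cos(1).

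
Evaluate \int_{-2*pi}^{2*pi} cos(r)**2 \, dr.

2*pi

Use the identity cos^2(r) = (1 + cos(2*r))/2.
An antiderivative is F(r) = r/2 + sin(2*r)/4.
Then F(2*pi) - F(-2*pi) = (pi) - (-pi) = 2*pi.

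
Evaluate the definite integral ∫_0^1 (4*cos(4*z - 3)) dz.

Let u = 4*z - 3, so du = 4 dz. When z = 0, u = -3; when z = 1, u = 1.
The integral becomes ∫ cos(u) du from -3 to 1, with antiderivative sin(u).
Back in z: F(z) = sin(4*z - 3).
Then F(1) - F(0) = (sin(1)) - (-sin(3)) = sin(3) + sin(1).

sin(3) + sin(1)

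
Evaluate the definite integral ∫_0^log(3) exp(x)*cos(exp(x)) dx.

Let u = exp(x), so du = exp(x) dx. When x = 0, u = 1; when x = log(3), u = 3.
The integral becomes ∫ cos(u) du from 1 to 3, with antiderivative sin(u).
Back in x: F(x) = sin(exp(x)).
Then F(log(3)) - F(0) = (sin(3)) - (sin(1)) = -sin(1) + sin(3).

-sin(1) + sin(3)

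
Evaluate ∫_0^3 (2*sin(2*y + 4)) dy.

cos(4) - cos(10)

Let u = 2*y + 4, so du = 2 dy. When y = 0, u = 4; when y = 3, u = 10.
The integral becomes ∫ sin(u) du from 4 to 10, with antiderivative -cos(u).
Back in y: F(y) = -cos(2*y + 4).
Then F(3) - F(0) = (-cos(10)) - (-cos(4)) = cos(4) - cos(10).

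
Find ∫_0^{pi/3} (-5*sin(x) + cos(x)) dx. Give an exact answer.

An antiderivative is F(x) = sin(x) + 5*cos(x).
Then F(pi/3) - F(0) = (sqrt(3)/2 + 5/2) - (5) = -5/2 + sqrt(3)/2.

-5/2 + sqrt(3)/2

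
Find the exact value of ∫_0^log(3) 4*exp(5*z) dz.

968/5

Let u = exp(z), so du = exp(z) dz. When z = 0, u = 1; when z = log(3), u = 3.
The integral becomes 4·∫ u**4 du from 1 to 3, with antiderivative 4*u**5/5.
Back in z: F(z) = 4*exp(5*z)/5.
Then F(log(3)) - F(0) = (972/5) - (4/5) = 968/5.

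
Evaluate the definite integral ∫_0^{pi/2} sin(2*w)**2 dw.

pi/4

Use the identity sin^2(2*w) = (1 - cos(4*w))/2.
An antiderivative is F(w) = w/2 - sin(4*w)/8.
Then F(pi/2) - F(0) = (pi/4) - (0) = pi/4.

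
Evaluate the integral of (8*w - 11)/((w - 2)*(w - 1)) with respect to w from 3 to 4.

2*log(2) + 3*log(3)

Factor the denominator: w**2 - 3*w + 2 = (w - 1)(w - 2).
Partial fractions: (8*w - 11)/((w - 2)*(w - 1)) = 3/(w - 1) + 5/(w - 2).
An antiderivative is F(w) = 5*log(w - 2) + 3*log(w - 1).
Then F(4) - F(3) = (3*log(3) + 5*log(2)) - (log(8)) = 2*log(2) + 3*log(3).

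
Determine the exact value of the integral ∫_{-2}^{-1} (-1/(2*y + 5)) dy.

-log(3)/2

An antiderivative is F(y) = -log(2*y + 5)/2.
Then F(-1) - F(-2) = (-log(3)/2) - (0) = -log(3)/2.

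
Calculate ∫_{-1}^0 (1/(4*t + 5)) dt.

log(5)/4

An antiderivative is F(t) = log(4*t + 5)/4.
Then F(0) - F(-1) = (log(5)/4) - (0) = log(5)/4.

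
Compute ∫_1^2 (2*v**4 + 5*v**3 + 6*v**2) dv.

903/20

By the power rule, an antiderivative is F(v) = 2*v**5/5 + 5*v**4/4 + 2*v**3.
Then F(2) - F(1) = (244/5) - (73/20) = 903/20.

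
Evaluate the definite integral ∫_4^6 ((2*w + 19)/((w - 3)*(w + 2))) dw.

Factor the denominator: w**2 - w - 6 = (w + 2)(w - 3).
Partial fractions: (2*w + 19)/((w - 3)*(w + 2)) = -3/(w + 2) + 5/(w - 3).
An antiderivative is F(w) = 5*log(w - 3) - 3*log(w + 2).
Then F(6) - F(4) = (-9*log(2) + 5*log(3)) - (-3*log(3) - 3*log(2)) = -6*log(2) + 8*log(3).

-6*log(2) + 8*log(3)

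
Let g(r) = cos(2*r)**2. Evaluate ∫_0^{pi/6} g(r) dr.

Use the identity cos^2(2*r) = (1 + cos(4*r))/2.
An antiderivative is F(r) = r/2 + sin(4*r)/8.
Then F(pi/6) - F(0) = (sqrt(3)/16 + pi/12) - (0) = sqrt(3)/16 + pi/12.

sqrt(3)/16 + pi/12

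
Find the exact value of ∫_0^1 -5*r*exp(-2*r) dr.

-5/4 + 15*exp(-2)/4

Integrate by parts once (u = r, dv = -5*exp(-2*r) dr).
An antiderivative is F(r) = (10*r + 5)*exp(-2*r)/4.
Then F(1) - F(0) = (15*exp(-2)/4) - (5/4) = -5/4 + 15*exp(-2)/4.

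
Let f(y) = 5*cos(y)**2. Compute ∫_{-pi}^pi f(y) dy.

Use the identity cos^2(y) = (1 + cos(2*y))/2.
An antiderivative is F(y) = 5*y/2 + 5*sin(2*y)/4.
Then F(pi) - F(-pi) = (5*pi/2) - (-5*pi/2) = 5*pi.

5*pi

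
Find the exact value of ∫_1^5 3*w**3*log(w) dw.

-117 + 1875*log(5)/4

Integrate by parts once (u = ln w, dv = 3*w**3 dw).
An antiderivative is F(w) = 3*w**4*(4*log(w) - 1)/16.
Then F(5) - F(1) = (-1875/16 + 1875*log(5)/4) - (-3/16) = -117 + 1875*log(5)/4.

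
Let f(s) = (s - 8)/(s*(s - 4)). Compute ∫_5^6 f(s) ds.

log(18/25)

Factor the denominator: s**2 - 4*s = s(s - 4).
Partial fractions: (s - 8)/(s*(s - 4)) = 2/s - 1/(s - 4).
An antiderivative is F(s) = 2*log(s) - log(s - 4).
Then F(6) - F(5) = (log(18)) - (log(25)) = log(18/25).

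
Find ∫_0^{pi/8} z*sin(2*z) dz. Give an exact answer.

sqrt(2)*(4 - pi)/32

Integrate by parts once (u = z, dv = sin(2*z) dz).
An antiderivative is F(z) = -z*cos(2*z)/2 + sin(2*z)/4.
Then F(pi/8) - F(0) = (sqrt(2)*(4 - pi)/32) - (0) = sqrt(2)*(4 - pi)/32.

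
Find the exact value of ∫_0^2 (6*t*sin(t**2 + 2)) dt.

-3*cos(6) + 3*cos(2)

Let u = t**2 + 2, so du = 2*t dt. When t = 0, u = 2; when t = 2, u = 6.
The integral becomes 3·∫ sin(u) du from 2 to 6, with antiderivative -3*cos(u).
Back in t: F(t) = -3*cos(t**2 + 2).
Then F(2) - F(0) = (-3*cos(6)) - (-3*cos(2)) = -3*cos(6) + 3*cos(2).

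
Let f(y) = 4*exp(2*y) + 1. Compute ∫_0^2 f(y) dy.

An antiderivative is F(y) = 2*exp(2*y) + y.
Then F(2) - F(0) = (2 + 2*exp(4)) - (2) = 2*exp(4).

2*exp(4)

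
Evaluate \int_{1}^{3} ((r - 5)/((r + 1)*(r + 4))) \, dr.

Factor the denominator: r**2 + 5*r + 4 = (r + 4)(r + 1).
Partial fractions: (r - 5)/((r + 1)*(r + 4)) = 3/(r + 4) - 2/(r + 1).
An antiderivative is F(r) = -2*log(r + 1) + 3*log(r + 4).
Then F(3) - F(1) = (-4*log(2) + 3*log(7)) - (-2*log(2) + 3*log(5)) = -3*log(5) - 2*log(2) + 3*log(7).

-3*log(5) - 2*log(2) + 3*log(7)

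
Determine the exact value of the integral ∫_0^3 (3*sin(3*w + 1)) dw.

Let u = 3*w + 1, so du = 3 dw. When w = 0, u = 1; when w = 3, u = 10.
The integral becomes ∫ sin(u) du from 1 to 10, with antiderivative -cos(u).
Back in w: F(w) = -cos(3*w + 1).
Then F(3) - F(0) = (-cos(10)) - (-cos(1)) = cos(1) - cos(10).

cos(1) - cos(10)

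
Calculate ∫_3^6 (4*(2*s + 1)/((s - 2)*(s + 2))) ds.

-3*log(5) + 19*log(2)

Factor the denominator: s**2 - 4 = (s + 2)(s - 2).
Partial fractions: 4*(2*s + 1)/((s - 2)*(s + 2)) = 3/(s + 2) + 5/(s - 2).
An antiderivative is F(s) = 5*log(s - 2) + 3*log(s + 2).
Then F(6) - F(3) = (19*log(2)) - (3*log(5)) = -3*log(5) + 19*log(2).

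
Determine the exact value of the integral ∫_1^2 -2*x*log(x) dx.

3/2 - log(16)

Integrate by parts once (u = ln x, dv = -2*x dx).
An antiderivative is F(x) = -x**2*(2*log(x) - 1)/2.
Then F(2) - F(1) = (2 - log(16)) - (1/2) = 3/2 - log(16).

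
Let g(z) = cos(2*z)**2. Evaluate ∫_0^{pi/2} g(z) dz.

pi/4

Use the identity cos^2(2*z) = (1 + cos(4*z))/2.
An antiderivative is F(z) = z/2 + sin(4*z)/8.
Then F(pi/2) - F(0) = (pi/4) - (0) = pi/4.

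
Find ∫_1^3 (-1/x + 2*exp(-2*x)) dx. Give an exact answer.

-log(3) - exp(-6) + exp(-2)

An antiderivative is F(x) = -log(x) - exp(-2*x).
Then F(3) - F(1) = (-log(3) - exp(-6)) - (-exp(-2)) = -log(3) - exp(-6) + exp(-2).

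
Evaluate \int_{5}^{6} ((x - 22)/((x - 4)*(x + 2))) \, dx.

-4*log(7) + 9*log(2)

Factor the denominator: x**2 - 2*x - 8 = (x + 2)(x - 4).
Partial fractions: (x - 22)/((x - 4)*(x + 2)) = 4/(x + 2) - 3/(x - 4).
An antiderivative is F(x) = -3*log(x - 4) + 4*log(x + 2).
Then F(6) - F(5) = (9*log(2)) - (4*log(7)) = -4*log(7) + 9*log(2).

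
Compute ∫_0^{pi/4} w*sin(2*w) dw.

Integrate by parts once (u = w, dv = sin(2*w) dw).
An antiderivative is F(w) = -w*cos(2*w)/2 + sin(2*w)/4.
Then F(pi/4) - F(0) = (1/4) - (0) = 1/4.

1/4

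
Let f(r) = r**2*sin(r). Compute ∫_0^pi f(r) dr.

-4 + pi**2

Integrate by parts twice (u = r^2, dv = sin(r) dr).
An antiderivative is F(r) = -r**2*cos(r) + 2*r*sin(r) + 2*cos(r).
Then F(pi) - F(0) = (-2 + pi**2) - (2) = -4 + pi**2.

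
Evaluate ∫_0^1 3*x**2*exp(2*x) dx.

Integrate by parts twice (u = x^2, dv = 3*exp(2*x) dx).
An antiderivative is F(x) = (6*x**2 - 6*x + 3)*exp(2*x)/4.
Then F(1) - F(0) = (3*exp(2)/4) - (3/4) = -3/4 + 3*exp(2)/4.

-3/4 + 3*exp(2)/4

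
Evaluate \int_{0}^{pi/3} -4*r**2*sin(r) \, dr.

Integrate by parts twice (u = r^2, dv = -4*sin(r) dr).
An antiderivative is F(r) = 4*r**2*cos(r) - 8*r*sin(r) - 8*cos(r).
Then F(pi/3) - F(0) = (-4*sqrt(3)*pi/3 - 4 + 2*pi**2/9) - (-8) = -4*sqrt(3)*pi/3 + 2*pi**2/9 + 4.

-4*sqrt(3)*pi/3 + 2*pi**2/9 + 4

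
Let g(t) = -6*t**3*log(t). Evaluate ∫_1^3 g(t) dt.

30 - 243*log(3)/2

Integrate by parts once (u = ln t, dv = -6*t**3 dt).
An antiderivative is F(t) = -3*t**4*(4*log(t) - 1)/8.
Then F(3) - F(1) = (243/8 - 243*log(3)/2) - (3/8) = 30 - 243*log(3)/2.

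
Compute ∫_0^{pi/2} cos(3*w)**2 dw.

pi/4

Use the identity cos^2(3*w) = (1 + cos(6*w))/2.
An antiderivative is F(w) = w/2 + sin(6*w)/12.
Then F(pi/2) - F(0) = (pi/4) - (0) = pi/4.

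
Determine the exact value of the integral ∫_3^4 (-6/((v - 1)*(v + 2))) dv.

log(16/25)

Factor the denominator: v**2 + v - 2 = (v + 2)(v - 1).
Partial fractions: -6/((v - 1)*(v + 2)) = 2/(v + 2) - 2/(v - 1).
An antiderivative is F(v) = -2*log(v - 1) + 2*log(v + 2).
Then F(4) - F(3) = (log(4)) - (log(25/4)) = log(16/25).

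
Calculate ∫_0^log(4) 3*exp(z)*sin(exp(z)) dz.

3*cos(1) - 3*cos(4)

Let u = exp(z), so du = exp(z) dz. When z = 0, u = 1; when z = log(4), u = 4.
The integral becomes 3·∫ sin(u) du from 1 to 4, with antiderivative -3*cos(u).
Back in z: F(z) = -3*cos(exp(z)).
Then F(log(4)) - F(0) = (-3*cos(4)) - (-3*cos(1)) = 3*cos(1) - 3*cos(4).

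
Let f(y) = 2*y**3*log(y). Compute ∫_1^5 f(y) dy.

Integrate by parts once (u = ln y, dv = 2*y**3 dy).
An antiderivative is F(y) = y**4*(4*log(y) - 1)/8.
Then F(5) - F(1) = (-625/8 + 625*log(5)/2) - (-1/8) = -78 + 625*log(5)/2.

-78 + 625*log(5)/2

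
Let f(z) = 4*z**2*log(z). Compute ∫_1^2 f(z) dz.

-28/9 + 32*log(2)/3

Integrate by parts once (u = ln z, dv = 4*z**2 dz).
An antiderivative is F(z) = 4*z**3*(3*log(z) - 1)/9.
Then F(2) - F(1) = (-32/9 + 32*log(2)/3) - (-4/9) = -28/9 + 32*log(2)/3.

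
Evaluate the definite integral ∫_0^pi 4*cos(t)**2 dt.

Use the identity cos^2(t) = (1 + cos(2*t))/2.
An antiderivative is F(t) = 2*t + sin(2*t).
Then F(pi) - F(0) = (2*pi) - (0) = 2*pi.

2*pi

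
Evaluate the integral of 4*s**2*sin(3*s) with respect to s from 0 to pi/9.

-4/27 - 2*pi**2/243 + 4*sqrt(3)*pi/81

Integrate by parts twice (u = s^2, dv = 4*sin(3*s) ds).
An antiderivative is F(s) = -4*s**2*cos(3*s)/3 + 8*s*sin(3*s)/9 + 8*cos(3*s)/27.
Then F(pi/9) - F(0) = (-2*pi**2/243 + 4/27 + 4*sqrt(3)*pi/81) - (8/27) = -4/27 - 2*pi**2/243 + 4*sqrt(3)*pi/81.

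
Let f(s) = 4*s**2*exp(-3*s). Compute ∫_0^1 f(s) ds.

8/27 - 68*exp(-3)/27

Integrate by parts twice (u = s^2, dv = 4*exp(-3*s) ds).
An antiderivative is F(s) = (-36*s**2 - 24*s - 8)*exp(-3*s)/27.
Then F(1) - F(0) = (-68*exp(-3)/27) - (-8/27) = 8/27 - 68*exp(-3)/27.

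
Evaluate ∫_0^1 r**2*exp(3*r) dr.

Integrate by parts twice (u = r^2, dv = exp(3*r) dr).
An antiderivative is F(r) = (9*r**2 - 6*r + 2)*exp(3*r)/27.
Then F(1) - F(0) = (5*exp(3)/27) - (2/27) = -2/27 + 5*exp(3)/27.

-2/27 + 5*exp(3)/27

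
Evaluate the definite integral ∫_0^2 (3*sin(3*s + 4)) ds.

cos(4) - cos(10)

Let u = 3*s + 4, so du = 3 ds. When s = 0, u = 4; when s = 2, u = 10.
The integral becomes ∫ sin(u) du from 4 to 10, with antiderivative -cos(u).
Back in s: F(s) = -cos(3*s + 4).
Then F(2) - F(0) = (-cos(10)) - (-cos(4)) = cos(4) - cos(10).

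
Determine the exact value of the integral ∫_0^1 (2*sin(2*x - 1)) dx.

0

Let u = 2*x - 1, so du = 2 dx. When x = 0, u = -1; when x = 1, u = 1.
The integral becomes ∫ sin(u) du from -1 to 1, with antiderivative -cos(u).
Back in x: F(x) = -cos(2*x - 1).
Then F(1) - F(0) = (-cos(1)) - (-cos(1)) = 0.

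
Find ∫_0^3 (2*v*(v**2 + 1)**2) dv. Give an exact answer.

Let u = v**2 + 1, so du = 2*v dv. When v = 0, u = 1; when v = 3, u = 10.
The integral becomes ∫ u**2 du from 1 to 10, with antiderivative u**3/3.
Back in v: F(v) = (v**2 + 1)**3/3.
Then F(3) - F(0) = (1000/3) - (1/3) = 333.

333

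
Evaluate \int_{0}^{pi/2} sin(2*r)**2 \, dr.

Use the identity sin^2(2*r) = (1 - cos(4*r))/2.
An antiderivative is F(r) = r/2 - sin(4*r)/8.
Then F(pi/2) - F(0) = (pi/4) - (0) = pi/4.

pi/4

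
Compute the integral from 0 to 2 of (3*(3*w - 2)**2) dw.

Let u = 3*w - 2, so du = 3 dw. When w = 0, u = -2; when w = 2, u = 4.
The integral becomes ∫ u**2 du from -2 to 4, with antiderivative u**3/3.
Back in w: F(w) = (3*w - 2)**3/3.
Then F(2) - F(0) = (64/3) - (-8/3) = 24.

24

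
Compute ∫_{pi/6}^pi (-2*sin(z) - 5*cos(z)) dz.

An antiderivative is F(z) = -5*sin(z) + 2*cos(z).
Then F(pi) - F(pi/6) = (-2) - (-5/2 + sqrt(3)) = 1/2 - sqrt(3).

1/2 - sqrt(3)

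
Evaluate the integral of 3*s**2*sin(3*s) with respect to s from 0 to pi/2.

Integrate by parts twice (u = s^2, dv = 3*sin(3*s) ds).
An antiderivative is F(s) = -s**2*cos(3*s) + 2*s*sin(3*s)/3 + 2*cos(3*s)/9.
Then F(pi/2) - F(0) = (-pi/3) - (2/9) = -pi/3 - 2/9.

-pi/3 - 2/9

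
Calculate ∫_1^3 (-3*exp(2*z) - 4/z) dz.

An antiderivative is F(z) = -3*exp(2*z)/2 - 4*log(z).
Then F(3) - F(1) = (-3*exp(6)/2 - log(81)) - (-3*exp(2)/2) = -3*exp(6)/2 - log(81) + 3*exp(2)/2.

-3*exp(6)/2 - log(81) + 3*exp(2)/2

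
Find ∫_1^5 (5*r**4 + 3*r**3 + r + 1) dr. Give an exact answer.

3608

By the power rule, an antiderivative is F(r) = r**5 + 3*r**4/4 + r**2/2 + r.
Then F(5) - F(1) = (14445/4) - (13/4) = 3608.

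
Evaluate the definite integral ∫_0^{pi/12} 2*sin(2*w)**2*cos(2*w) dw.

1/24

Let u = sin(2*w), so du = 2*cos(2*w) dw. When w = 0, u = 0; when w = pi/12, u = 1/2.
The integral becomes ∫ u**2 du from 0 to 1/2, with antiderivative u**3/3.
Back in w: F(w) = sin(2*w)**3/3.
Then F(pi/12) - F(0) = (1/24) - (0) = 1/24.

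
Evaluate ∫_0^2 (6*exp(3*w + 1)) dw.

Let u = 3*w + 1, so du = 3 dw. When w = 0, u = 1; when w = 2, u = 7.
The integral becomes 2·∫ exp(u) du from 1 to 7, with antiderivative 2*exp(u).
Back in w: F(w) = 2*exp(3*w + 1).
Then F(2) - F(0) = (2*exp(7)) - (2*exp(1)) = -2*exp(1)*(1 - exp(6)).

-2*exp(1)*(1 - exp(6))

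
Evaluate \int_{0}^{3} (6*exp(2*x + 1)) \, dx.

-3*exp(1)*(1 - exp(6))

Let u = 2*x + 1, so du = 2 dx. When x = 0, u = 1; when x = 3, u = 7.
The integral becomes 3·∫ exp(u) du from 1 to 7, with antiderivative 3*exp(u).
Back in x: F(x) = 3*exp(2*x + 1).
Then F(3) - F(0) = (3*exp(7)) - (3*exp(1)) = -3*exp(1)*(1 - exp(6)).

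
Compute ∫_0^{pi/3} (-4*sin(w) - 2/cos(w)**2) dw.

-2*sqrt(3) - 2

An antiderivative is F(w) = 4*cos(w) - 2*tan(w).
Then F(pi/3) - F(0) = (2 - 2*sqrt(3)) - (4) = -2*sqrt(3) - 2.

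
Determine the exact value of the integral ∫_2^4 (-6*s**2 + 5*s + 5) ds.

-72

By the power rule, an antiderivative is F(s) = -2*s**3 + 5*s**2/2 + 5*s.
Then F(4) - F(2) = (-68) - (4) = -72.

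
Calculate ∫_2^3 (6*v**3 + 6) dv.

By the power rule, an antiderivative is F(v) = 3*v**4/2 + 6*v.
Then F(3) - F(2) = (279/2) - (36) = 207/2.

207/2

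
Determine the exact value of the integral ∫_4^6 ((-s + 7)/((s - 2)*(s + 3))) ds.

Factor the denominator: s**2 + s - 6 = (s + 3)(s - 2).
Partial fractions: (-s + 7)/((s - 2)*(s + 3)) = -2/(s + 3) + 1/(s - 2).
An antiderivative is F(s) = log(s - 2) - 2*log(s + 3).
Then F(6) - F(4) = (log(4/81)) - (log(2/49)) = log(98/81).

log(98/81)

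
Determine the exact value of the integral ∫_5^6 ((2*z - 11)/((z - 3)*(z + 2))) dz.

-3*log(7) - log(3) + 10*log(2)

Factor the denominator: z**2 - z - 6 = (z + 2)(z - 3).
Partial fractions: (2*z - 11)/((z - 3)*(z + 2)) = 3/(z + 2) - 1/(z - 3).
An antiderivative is F(z) = -log(z - 3) + 3*log(z + 2).
Then F(6) - F(5) = (-log(3) + 9*log(2)) - (-log(2) + 3*log(7)) = -3*log(7) - log(3) + 10*log(2).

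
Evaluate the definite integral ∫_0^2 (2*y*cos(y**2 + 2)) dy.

Let u = y**2 + 2, so du = 2*y dy. When y = 0, u = 2; when y = 2, u = 6.
The integral becomes ∫ cos(u) du from 2 to 6, with antiderivative sin(u).
Back in y: F(y) = sin(y**2 + 2).
Then F(2) - F(0) = (sin(6)) - (sin(2)) = -sin(2) + sin(6).

-sin(2) + sin(6)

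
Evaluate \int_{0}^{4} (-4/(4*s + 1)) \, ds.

An antiderivative is F(s) = -log(4*s + 1).
Then F(4) - F(0) = (-log(17)) - (0) = -log(17).

-log(17)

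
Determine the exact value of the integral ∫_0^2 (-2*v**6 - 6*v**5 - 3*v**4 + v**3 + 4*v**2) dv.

-11036/105

By the power rule, an antiderivative is F(v) = -2*v**7/7 - v**6 - 3*v**5/5 + v**4/4 + 4*v**3/3.
Then F(2) - F(0) = (-11036/105) - (0) = -11036/105.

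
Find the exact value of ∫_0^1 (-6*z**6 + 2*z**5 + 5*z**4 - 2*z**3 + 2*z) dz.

By the power rule, an antiderivative is F(z) = -6*z**7/7 + z**6/3 + z**5 - z**4/2 + z**2.
Then F(1) - F(0) = (41/42) - (0) = 41/42.

41/42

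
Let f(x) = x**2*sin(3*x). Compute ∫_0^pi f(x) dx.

Integrate by parts twice (u = x^2, dv = sin(3*x) dx).
An antiderivative is F(x) = -x**2*cos(3*x)/3 + 2*x*sin(3*x)/9 + 2*cos(3*x)/27.
Then F(pi) - F(0) = (-2/27 + pi**2/3) - (2/27) = -4/27 + pi**2/3.

-4/27 + pi**2/3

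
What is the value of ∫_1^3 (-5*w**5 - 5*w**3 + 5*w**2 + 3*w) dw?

By the power rule, an antiderivative is F(w) = -5*w**6/6 - 5*w**4/4 + 5*w**3/3 + 3*w**2/2.
Then F(3) - F(1) = (-2601/4) - (13/12) = -1954/3.

-1954/3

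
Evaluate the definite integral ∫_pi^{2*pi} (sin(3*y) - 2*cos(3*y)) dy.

An antiderivative is F(y) = -2*sin(3*y)/3 - cos(3*y)/3.
Then F(2*pi) - F(pi) = (-1/3) - (1/3) = -2/3.

-2/3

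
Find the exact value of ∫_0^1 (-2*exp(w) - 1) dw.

An antiderivative is F(w) = -w - 2*exp(w).
Then F(1) - F(0) = (-2*E - 1) - (-2) = 1 - 2*E.

1 - 2*E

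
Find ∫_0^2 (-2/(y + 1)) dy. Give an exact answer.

-log(9)

An antiderivative is F(y) = -2*log(y + 1).
Then F(2) - F(0) = (-log(9)) - (0) = -log(9).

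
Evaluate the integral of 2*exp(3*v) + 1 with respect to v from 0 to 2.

4/3 + 2*exp(6)/3

An antiderivative is F(v) = 2*exp(3*v)/3 + v.
Then F(2) - F(0) = (2 + 2*exp(6)/3) - (2/3) = 4/3 + 2*exp(6)/3.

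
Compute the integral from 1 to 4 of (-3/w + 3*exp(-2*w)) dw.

An antiderivative is F(w) = -3*log(w) - 3*exp(-2*w)/2.
Then F(4) - F(1) = (-6*log(2) - 3*exp(-8)/2) - (-3*exp(-2)/2) = -6*log(2) - 3*exp(-8)/2 + 3*exp(-2)/2.

-6*log(2) - 3*exp(-8)/2 + 3*exp(-2)/2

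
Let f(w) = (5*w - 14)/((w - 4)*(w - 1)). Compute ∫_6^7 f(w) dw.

Factor the denominator: w**2 - 5*w + 4 = (w - 1)(w - 4).
Partial fractions: (5*w - 14)/((w - 4)*(w - 1)) = 3/(w - 1) + 2/(w - 4).
An antiderivative is F(w) = 2*log(w - 4) + 3*log(w - 1).
Then F(7) - F(6) = (3*log(2) + 5*log(3)) - (2*log(2) + 3*log(5)) = -3*log(5) + log(2) + 5*log(3).

-3*log(5) + log(2) + 5*log(3)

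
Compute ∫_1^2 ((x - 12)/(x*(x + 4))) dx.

Factor the denominator: x**2 + 4*x = (x + 4)x.
Partial fractions: (x - 12)/(x*(x + 4)) = 4/(x + 4) - 3/x.
An antiderivative is F(x) = -3*log(x) + 4*log(x + 4).
Then F(2) - F(1) = (log(2) + 4*log(3)) - (4*log(5)) = -4*log(5) + log(2) + 4*log(3).

-4*log(5) + log(2) + 4*log(3)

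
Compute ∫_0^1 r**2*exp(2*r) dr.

-1/4 + exp(2)/4

Integrate by parts twice (u = r^2, dv = exp(2*r) dr).
An antiderivative is F(r) = (2*r**2 - 2*r + 1)*exp(2*r)/4.
Then F(1) - F(0) = (exp(2)/4) - (1/4) = -1/4 + exp(2)/4.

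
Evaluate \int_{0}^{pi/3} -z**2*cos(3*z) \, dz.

2*pi/27

Integrate by parts twice (u = z^2, dv = -cos(3*z) dz).
An antiderivative is F(z) = -z**2*sin(3*z)/3 - 2*z*cos(3*z)/9 + 2*sin(3*z)/27.
Then F(pi/3) - F(0) = (2*pi/27) - (0) = 2*pi/27.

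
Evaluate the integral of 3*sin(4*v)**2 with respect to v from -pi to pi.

Use the identity sin^2(4*v) = (1 - cos(8*v))/2.
An antiderivative is F(v) = 3*v/2 - 3*sin(8*v)/16.
Then F(pi) - F(-pi) = (3*pi/2) - (-3*pi/2) = 3*pi.

3*pi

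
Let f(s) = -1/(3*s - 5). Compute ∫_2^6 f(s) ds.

-log(13)/3

An antiderivative is F(s) = -log(3*s - 5)/3.
Then F(6) - F(2) = (-log(13)/3) - (0) = -log(13)/3.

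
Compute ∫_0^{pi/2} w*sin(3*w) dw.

Integrate by parts once (u = w, dv = sin(3*w) dw).
An antiderivative is F(w) = -w*cos(3*w)/3 + sin(3*w)/9.
Then F(pi/2) - F(0) = (-1/9) - (0) = -1/9.

-1/9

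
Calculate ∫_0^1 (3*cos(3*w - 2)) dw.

sin(1) + sin(2)

Let u = 3*w - 2, so du = 3 dw. When w = 0, u = -2; when w = 1, u = 1.
The integral becomes ∫ cos(u) du from -2 to 1, with antiderivative sin(u).
Back in w: F(w) = sin(3*w - 2).
Then F(1) - F(0) = (sin(1)) - (-sin(2)) = sin(1) + sin(2).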